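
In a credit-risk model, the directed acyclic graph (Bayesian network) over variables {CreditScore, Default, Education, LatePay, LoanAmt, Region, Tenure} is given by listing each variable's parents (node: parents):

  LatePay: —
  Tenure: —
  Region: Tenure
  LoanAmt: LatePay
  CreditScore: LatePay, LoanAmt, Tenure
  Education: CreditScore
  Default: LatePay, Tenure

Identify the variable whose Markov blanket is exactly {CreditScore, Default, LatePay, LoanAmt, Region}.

Tenure

The target node must have every member of {CreditScore, Default, LatePay, LoanAmt, Region} as a parent, child, or co-parent, and no others.
Parents of Tenure: none; children: CreditScore, Default, Region; co-parents: LatePay, LoanAmt.
These exactly cover the given set, so the node is Tenure.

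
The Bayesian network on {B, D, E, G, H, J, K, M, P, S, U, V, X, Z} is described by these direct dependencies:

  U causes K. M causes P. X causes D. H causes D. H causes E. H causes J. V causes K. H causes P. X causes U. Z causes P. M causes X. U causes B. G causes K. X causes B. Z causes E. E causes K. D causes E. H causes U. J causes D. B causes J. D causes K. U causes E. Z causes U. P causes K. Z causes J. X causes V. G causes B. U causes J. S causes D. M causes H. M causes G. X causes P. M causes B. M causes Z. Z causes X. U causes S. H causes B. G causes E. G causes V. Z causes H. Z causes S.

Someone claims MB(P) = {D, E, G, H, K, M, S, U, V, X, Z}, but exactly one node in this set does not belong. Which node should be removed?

A node's Markov blanket = Pa ∪ Ch ∪ (parents of Ch other than the node itself).
Pa(P) = {H, M, X, Z}.
Ch(P) = {K}.
For each child, the remaining parents (spouses of P):
  K's other parents are D, E, G, U, V.
MB(P) = {D, E, G, H, K, M, U, V, X, Z}.
S is neither a parent, child, nor co-parent of P, so it does not belong.

S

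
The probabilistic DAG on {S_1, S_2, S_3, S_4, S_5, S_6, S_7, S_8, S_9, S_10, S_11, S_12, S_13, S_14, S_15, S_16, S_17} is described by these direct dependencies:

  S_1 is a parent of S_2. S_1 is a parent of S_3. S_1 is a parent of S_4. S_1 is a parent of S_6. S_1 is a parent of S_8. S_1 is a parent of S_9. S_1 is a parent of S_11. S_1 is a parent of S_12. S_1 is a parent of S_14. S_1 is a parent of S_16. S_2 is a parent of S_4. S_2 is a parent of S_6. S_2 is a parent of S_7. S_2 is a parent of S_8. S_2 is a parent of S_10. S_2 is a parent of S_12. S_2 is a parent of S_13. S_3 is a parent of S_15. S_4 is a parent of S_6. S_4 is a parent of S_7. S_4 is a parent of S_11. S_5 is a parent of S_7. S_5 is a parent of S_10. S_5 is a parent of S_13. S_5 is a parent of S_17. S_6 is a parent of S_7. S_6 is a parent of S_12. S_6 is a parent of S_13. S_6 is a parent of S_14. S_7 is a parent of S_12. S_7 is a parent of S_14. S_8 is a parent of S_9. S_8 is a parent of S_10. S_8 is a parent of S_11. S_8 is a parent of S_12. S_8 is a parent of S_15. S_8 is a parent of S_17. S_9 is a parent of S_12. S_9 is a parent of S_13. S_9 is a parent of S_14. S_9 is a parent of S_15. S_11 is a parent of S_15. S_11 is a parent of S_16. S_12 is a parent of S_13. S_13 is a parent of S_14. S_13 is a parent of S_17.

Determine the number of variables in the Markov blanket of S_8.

14

Recall MB(v) = parents ∪ children ∪ spouses, where spouses are the other parents of v's children.
Parents of S_8: S_1, S_2.
S_8 has children S_9, S_10, S_11, S_12, S_15, S_17.
Parents of each child, excluding S_8:
  parents(S_9) \ {S_8} = {S_1}.
  parents(S_10) \ {S_8} = {S_2, S_5}.
  parents(S_11) \ {S_8} = {S_1, S_4}.
  S_12 also has parents S_1, S_2, S_6, S_7, S_9.
  S_15's other parents are S_3, S_9, S_11.
  S_17's other parents are S_5, S_13.
MB(S_8) = {S_1, S_2, S_3, S_4, S_5, S_6, S_7, S_9, S_10, S_11, S_12, S_13, S_15, S_17}, which has 14 nodes.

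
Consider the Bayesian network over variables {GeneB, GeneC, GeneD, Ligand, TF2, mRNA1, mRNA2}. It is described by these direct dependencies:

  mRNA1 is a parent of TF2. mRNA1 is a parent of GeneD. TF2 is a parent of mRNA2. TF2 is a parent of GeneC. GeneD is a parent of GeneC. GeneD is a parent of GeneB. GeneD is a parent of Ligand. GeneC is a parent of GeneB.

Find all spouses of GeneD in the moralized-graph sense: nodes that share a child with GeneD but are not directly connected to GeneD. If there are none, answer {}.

{TF2}

Children of GeneD: GeneB, GeneC, Ligand.
  GeneC: TF2
  GeneB: GeneC
  Ligand: —
Excluding nodes already adjacent to GeneD (GeneB, GeneC, Ligand, mRNA1), the co-parent-only contribution is {TF2}.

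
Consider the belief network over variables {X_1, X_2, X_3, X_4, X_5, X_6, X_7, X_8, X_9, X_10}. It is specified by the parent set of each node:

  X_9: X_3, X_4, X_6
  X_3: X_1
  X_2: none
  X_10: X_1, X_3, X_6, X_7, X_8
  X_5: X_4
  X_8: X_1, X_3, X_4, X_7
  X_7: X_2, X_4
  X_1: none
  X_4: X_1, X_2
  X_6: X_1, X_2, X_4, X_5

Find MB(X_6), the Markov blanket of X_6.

Recall MB(v) = parents ∪ children ∪ spouses, where spouses are the other parents of v's children.
X_6 has parents X_1, X_2, X_4, X_5.
X_6 has children X_9, X_10.
Other parents of X_6's children:
  parents(X_9) \ {X_6} = {X_3, X_4}.
  parents(X_10) \ {X_6} = {X_1, X_3, X_7, X_8}.
So the Markov blanket of X_6 is {X_1, X_2, X_3, X_4, X_5, X_7, X_8, X_9, X_10}.

{X_1, X_2, X_3, X_4, X_5, X_7, X_8, X_9, X_10}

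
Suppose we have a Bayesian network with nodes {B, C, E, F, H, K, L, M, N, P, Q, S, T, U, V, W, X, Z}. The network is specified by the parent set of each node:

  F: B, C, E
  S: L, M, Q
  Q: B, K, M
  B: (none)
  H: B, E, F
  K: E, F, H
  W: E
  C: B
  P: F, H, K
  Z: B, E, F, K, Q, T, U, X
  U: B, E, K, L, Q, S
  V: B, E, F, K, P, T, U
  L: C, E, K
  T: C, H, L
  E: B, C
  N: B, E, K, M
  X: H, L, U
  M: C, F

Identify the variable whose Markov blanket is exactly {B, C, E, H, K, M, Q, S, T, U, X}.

L

The target node must have every member of {B, C, E, H, K, M, Q, S, T, U, X} as a parent, child, or co-parent, and no others.
Parents of L: C, E, K; children: S, T, U, X; co-parents: B, C, E, H, K, M, Q, S, U.
These exactly cover the given set, so the node is L.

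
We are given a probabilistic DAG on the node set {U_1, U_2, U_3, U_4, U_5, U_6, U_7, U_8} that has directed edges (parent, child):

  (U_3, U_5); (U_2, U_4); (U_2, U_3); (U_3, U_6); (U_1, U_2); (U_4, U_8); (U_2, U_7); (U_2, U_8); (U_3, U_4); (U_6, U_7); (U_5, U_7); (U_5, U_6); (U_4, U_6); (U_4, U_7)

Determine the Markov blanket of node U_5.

U_5 has parent U_3.
Children of U_5: U_6, U_7.
Co-parents of U_5 (other parents of its children):
  U_6 also has parents U_3, U_4.
  parents(U_7) \ {U_5} = {U_2, U_4, U_6}.
So the Markov blanket of U_5 is {U_2, U_3, U_4, U_6, U_7}.

{U_2, U_3, U_4, U_6, U_7}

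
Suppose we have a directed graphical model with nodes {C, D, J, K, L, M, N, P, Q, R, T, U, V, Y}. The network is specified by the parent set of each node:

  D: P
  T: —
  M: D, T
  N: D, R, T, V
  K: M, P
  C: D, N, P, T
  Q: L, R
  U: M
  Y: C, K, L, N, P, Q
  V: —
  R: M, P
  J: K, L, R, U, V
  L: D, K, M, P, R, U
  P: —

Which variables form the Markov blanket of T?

Children of T: C, M, N.
Parents of T: none.
Other parents of T's children:
  parents(M) \ {T} = {D}.
  N's other parents are D, R, V.
  C also has parents D, N, P.
Taking the union gives {C, D, M, N, P, R, V}.

{C, D, M, N, P, R, V}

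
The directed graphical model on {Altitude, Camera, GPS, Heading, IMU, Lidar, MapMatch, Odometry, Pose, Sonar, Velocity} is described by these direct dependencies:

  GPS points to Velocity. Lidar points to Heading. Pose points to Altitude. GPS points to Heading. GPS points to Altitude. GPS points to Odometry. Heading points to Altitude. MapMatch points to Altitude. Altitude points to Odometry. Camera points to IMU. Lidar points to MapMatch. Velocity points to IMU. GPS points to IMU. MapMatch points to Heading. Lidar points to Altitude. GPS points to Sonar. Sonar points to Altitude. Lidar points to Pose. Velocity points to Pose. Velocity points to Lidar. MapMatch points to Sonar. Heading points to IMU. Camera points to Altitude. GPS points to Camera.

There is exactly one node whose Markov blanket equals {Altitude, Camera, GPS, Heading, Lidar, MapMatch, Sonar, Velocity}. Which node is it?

Pose

The target node must have every member of {Altitude, Camera, GPS, Heading, Lidar, MapMatch, Sonar, Velocity} as a parent, child, or co-parent, and no others.
Parents of Pose: Lidar, Velocity; children: Altitude; co-parents: Camera, GPS, Heading, Lidar, MapMatch, Sonar.
These exactly cover the given set, so the node is Pose.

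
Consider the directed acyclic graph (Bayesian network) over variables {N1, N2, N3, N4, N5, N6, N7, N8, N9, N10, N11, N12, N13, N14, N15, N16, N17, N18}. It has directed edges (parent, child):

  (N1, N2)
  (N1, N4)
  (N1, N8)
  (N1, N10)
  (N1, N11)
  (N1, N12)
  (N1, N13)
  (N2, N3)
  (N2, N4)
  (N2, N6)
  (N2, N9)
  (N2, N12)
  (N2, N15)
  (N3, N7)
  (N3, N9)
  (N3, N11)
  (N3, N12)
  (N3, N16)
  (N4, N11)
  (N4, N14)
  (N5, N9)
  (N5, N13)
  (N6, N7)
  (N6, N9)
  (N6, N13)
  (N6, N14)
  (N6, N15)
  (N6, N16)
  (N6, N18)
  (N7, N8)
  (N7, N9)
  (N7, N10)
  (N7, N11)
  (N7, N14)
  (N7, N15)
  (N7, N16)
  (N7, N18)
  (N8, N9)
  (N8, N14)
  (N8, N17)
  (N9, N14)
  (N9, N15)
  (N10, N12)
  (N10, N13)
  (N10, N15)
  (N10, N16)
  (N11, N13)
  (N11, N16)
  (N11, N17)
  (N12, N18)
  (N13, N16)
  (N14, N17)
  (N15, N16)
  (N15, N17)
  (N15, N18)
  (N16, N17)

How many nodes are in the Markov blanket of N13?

9

By definition, MB(N13) is built from N13's parents, N13's children, and the co-parents of N13.
Parents of N13: N1, N5, N6, N10, N11.
Ch(N13) = {N16}.
Co-parents of N13 (other parents of its children):
  parents(N16) \ {N13} = {N3, N6, N7, N10, N11, N15}.
MB(N13) = {N1, N3, N5, N6, N7, N10, N11, N15, N16}, which has 9 nodes.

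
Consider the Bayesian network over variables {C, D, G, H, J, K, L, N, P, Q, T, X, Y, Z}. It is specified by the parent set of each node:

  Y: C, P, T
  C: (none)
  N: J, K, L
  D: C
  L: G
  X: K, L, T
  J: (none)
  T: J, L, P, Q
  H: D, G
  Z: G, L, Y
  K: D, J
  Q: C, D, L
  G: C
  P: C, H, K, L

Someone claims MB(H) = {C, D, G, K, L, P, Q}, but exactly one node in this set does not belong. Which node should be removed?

Q

Parents of H: D, G.
H's children: P.
Parents of each child, excluding H:
  parents(P) \ {H} = {C, K, L}.
MB(H) = {C, D, G, K, L, P}.
Q is neither a parent, child, nor co-parent of H, so it does not belong.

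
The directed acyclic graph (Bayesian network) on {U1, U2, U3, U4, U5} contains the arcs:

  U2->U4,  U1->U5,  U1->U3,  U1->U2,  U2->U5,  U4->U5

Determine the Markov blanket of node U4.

The Markov blanket of a node is its parents, its children, and the other parents of its children.
U4 has parent U2.
Children of U4: U5.
Other parents of U4's children:
  U5 also has parents U1, U2.
Union: {U2} ∪ {U5} ∪ {U1, U2} = {U1, U2, U5}.

{U1, U2, U5}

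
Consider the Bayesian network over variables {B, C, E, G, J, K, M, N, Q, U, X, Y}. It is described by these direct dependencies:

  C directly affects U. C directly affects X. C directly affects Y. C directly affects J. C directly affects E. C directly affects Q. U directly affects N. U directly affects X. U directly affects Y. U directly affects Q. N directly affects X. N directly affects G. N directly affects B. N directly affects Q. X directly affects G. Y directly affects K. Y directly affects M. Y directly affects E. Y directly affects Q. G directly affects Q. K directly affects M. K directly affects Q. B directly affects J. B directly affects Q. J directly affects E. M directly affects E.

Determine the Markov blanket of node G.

{B, C, K, N, Q, U, X, Y}

G has child Q.
Parents of G: N, X.
Other parents of G's children:
  Q also has parents B, C, K, N, U, Y.
Union: {N, X} ∪ {Q} ∪ {B, C, K, N, U, Y} = {B, C, K, N, Q, U, X, Y}.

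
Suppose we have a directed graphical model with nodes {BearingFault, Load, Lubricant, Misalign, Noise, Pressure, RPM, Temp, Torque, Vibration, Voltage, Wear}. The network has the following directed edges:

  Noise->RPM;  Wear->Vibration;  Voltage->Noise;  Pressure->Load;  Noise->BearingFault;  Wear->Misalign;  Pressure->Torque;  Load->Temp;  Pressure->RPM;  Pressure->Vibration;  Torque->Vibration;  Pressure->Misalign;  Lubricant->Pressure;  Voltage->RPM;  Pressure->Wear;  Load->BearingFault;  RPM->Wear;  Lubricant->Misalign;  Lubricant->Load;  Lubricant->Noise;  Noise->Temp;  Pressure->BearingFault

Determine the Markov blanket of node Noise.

{BearingFault, Load, Lubricant, Pressure, RPM, Temp, Voltage}

Noise has parents Lubricant, Voltage.
Noise has children BearingFault, RPM, Temp.
Parents of each child, excluding Noise:
  BearingFault's other parents are Load, Pressure.
  parents(RPM) \ {Noise} = {Pressure, Voltage}.
  parents(Temp) \ {Noise} = {Load}.
So the Markov blanket of Noise is {BearingFault, Load, Lubricant, Pressure, RPM, Temp, Voltage}.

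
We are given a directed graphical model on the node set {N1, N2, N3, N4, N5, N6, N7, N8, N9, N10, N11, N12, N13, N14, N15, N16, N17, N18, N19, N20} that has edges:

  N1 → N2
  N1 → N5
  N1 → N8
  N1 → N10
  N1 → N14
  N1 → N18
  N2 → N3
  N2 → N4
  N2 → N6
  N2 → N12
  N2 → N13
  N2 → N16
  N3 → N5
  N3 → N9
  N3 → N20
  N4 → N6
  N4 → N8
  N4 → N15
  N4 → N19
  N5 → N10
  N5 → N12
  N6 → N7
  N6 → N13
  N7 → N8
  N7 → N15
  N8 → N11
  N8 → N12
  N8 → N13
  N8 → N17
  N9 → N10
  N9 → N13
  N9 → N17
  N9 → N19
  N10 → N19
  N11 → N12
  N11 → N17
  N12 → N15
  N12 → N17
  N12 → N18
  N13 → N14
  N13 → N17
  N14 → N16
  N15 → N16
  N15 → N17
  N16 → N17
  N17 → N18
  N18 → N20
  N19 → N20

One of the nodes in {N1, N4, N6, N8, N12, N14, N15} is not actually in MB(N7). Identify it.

N7's children: N8, N15.
Parents of N7: N6.
For each child, the remaining parents (spouses of N7):
  N8's other parents are N1, N4.
  parents(N15) \ {N7} = {N4, N12}.
MB(N7) = {N1, N4, N6, N8, N12, N15}.
N14 is neither a parent, child, nor co-parent of N7, so it does not belong.

N14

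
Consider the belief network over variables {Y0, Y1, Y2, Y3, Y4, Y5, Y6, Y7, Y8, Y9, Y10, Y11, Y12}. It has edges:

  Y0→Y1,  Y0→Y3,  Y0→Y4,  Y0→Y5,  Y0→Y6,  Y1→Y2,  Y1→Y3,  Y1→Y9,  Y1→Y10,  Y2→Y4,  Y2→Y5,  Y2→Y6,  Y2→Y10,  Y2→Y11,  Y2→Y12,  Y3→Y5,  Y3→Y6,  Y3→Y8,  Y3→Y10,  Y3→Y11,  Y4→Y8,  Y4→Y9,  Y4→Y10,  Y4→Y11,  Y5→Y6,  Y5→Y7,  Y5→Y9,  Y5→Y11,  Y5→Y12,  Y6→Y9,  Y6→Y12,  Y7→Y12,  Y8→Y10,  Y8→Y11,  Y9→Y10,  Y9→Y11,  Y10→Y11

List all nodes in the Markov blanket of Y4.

{Y0, Y1, Y2, Y3, Y5, Y6, Y8, Y9, Y10, Y11}

The Markov blanket of a node is its parents, its children, and the other parents of its children.
Parents of Y4: Y0, Y2.
Ch(Y4) = {Y8, Y9, Y10, Y11}.
Parents of each child, excluding Y4:
  parents(Y8) \ {Y4} = {Y3}.
  Y9's other parents are Y1, Y5, Y6.
  Y10's other parents are Y1, Y2, Y3, Y8, Y9.
  parents(Y11) \ {Y4} = {Y2, Y3, Y5, Y8, Y9, Y10}.
So the Markov blanket of Y4 is {Y0, Y1, Y2, Y3, Y5, Y6, Y8, Y9, Y10, Y11}.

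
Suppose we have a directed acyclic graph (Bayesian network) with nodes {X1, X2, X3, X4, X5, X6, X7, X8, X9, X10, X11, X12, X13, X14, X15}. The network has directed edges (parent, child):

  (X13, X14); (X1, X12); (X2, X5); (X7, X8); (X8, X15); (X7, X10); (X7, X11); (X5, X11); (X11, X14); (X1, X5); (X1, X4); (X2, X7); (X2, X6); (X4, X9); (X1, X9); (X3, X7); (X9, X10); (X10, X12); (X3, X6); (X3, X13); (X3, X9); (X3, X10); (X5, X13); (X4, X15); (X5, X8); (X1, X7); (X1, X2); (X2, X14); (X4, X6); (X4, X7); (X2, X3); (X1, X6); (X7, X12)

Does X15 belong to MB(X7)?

No

By definition, MB(X7) is built from X7's parents, X7's children, and the co-parents of X7.
X7's children: X8, X10, X11, X12.
Pa(X7) = {X1, X2, X3, X4}.
For each child, the remaining parents (spouses of X7):
  X8: X5
  X10: X3, X9
  X11: X5
  X12: X1, X10
MB(X7) = {X1, X2, X3, X4, X5, X8, X9, X10, X11, X12}; X15 is not in this set.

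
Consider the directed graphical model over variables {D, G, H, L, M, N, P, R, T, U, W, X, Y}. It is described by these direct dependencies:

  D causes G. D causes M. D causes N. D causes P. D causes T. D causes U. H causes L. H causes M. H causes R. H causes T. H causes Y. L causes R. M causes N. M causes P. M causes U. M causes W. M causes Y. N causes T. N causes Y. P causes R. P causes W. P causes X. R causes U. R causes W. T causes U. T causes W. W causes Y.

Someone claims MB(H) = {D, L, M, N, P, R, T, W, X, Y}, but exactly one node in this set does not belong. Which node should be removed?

X

Recall MB(v) = parents ∪ children ∪ spouses, where spouses are the other parents of v's children.
H's parents: none.
Ch(H) = {L, M, R, T, Y}.
Other parents of H's children:
  L: —
  M: D
  R: L, P
  T: D, N
  Y: M, N, W
MB(H) = {D, L, M, N, P, R, T, W, Y}.
X is neither a parent, child, nor co-parent of H, so it does not belong.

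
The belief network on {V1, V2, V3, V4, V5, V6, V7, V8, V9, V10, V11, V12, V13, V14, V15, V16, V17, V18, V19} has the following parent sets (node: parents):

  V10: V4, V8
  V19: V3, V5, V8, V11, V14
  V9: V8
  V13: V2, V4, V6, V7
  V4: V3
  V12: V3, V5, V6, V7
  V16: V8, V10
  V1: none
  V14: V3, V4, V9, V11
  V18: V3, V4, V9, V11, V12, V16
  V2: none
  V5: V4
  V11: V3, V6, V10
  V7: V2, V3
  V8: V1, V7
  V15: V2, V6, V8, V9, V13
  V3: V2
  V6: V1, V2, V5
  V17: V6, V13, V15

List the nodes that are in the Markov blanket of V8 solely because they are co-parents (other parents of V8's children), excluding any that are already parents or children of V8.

Children of V8: V9, V10, V15, V16, V19.
  V9 has no other parent.
  V10 also has parent V4.
  V15 also has parents V2, V6, V9, V13.
  V16 also has parent V10.
  parents(V19) \ {V8} = {V3, V5, V11, V14}.
Excluding nodes already adjacent to V8 (V1, V7, V9, V10, V15, V16, V19), the co-parent-only contribution is {V2, V3, V4, V5, V6, V11, V13, V14}.

{V2, V3, V4, V5, V6, V11, V13, V14}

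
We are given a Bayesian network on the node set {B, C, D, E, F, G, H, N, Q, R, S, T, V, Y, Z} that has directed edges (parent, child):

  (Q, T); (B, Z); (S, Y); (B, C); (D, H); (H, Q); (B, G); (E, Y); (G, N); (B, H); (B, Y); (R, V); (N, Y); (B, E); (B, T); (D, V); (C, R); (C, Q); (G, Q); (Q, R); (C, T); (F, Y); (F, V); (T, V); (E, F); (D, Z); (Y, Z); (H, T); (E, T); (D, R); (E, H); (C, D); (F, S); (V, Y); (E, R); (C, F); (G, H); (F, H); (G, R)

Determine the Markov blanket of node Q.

{B, C, D, E, G, H, R, T}

Children of Q: R, T.
Q has parents C, G, H.
Parents of each child, excluding Q:
  R: C, D, E, G
  T: B, C, E, H
So the Markov blanket of Q is {B, C, D, E, G, H, R, T}.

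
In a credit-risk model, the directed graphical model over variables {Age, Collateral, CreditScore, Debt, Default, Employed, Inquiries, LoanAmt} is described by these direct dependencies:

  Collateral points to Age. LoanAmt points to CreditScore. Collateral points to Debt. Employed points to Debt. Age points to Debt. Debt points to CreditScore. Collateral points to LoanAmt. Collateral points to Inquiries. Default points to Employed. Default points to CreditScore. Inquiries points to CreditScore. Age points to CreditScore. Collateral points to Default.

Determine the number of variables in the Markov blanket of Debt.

7

Debt has child CreditScore.
Pa(Debt) = {Age, Collateral, Employed}.
Other parents of Debt's children:
  parents(CreditScore) \ {Debt} = {Age, Default, Inquiries, LoanAmt}.
MB(Debt) = {Age, Collateral, CreditScore, Default, Employed, Inquiries, LoanAmt}, which has 7 nodes.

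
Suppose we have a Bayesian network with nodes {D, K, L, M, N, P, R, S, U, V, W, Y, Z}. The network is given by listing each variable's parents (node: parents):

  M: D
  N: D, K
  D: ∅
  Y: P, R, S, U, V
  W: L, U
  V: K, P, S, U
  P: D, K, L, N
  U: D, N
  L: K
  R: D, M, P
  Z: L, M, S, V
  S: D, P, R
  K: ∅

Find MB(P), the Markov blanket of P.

{D, K, L, M, N, R, S, U, V, Y}

P's parents: D, K, L, N.
Ch(P) = {R, S, V, Y}.
Other parents of P's children:
  R: D, M
  S: D, R
  V: K, S, U
  Y: R, S, U, V
MB(P) = {D, K, L, M, N, R, S, U, V, Y}.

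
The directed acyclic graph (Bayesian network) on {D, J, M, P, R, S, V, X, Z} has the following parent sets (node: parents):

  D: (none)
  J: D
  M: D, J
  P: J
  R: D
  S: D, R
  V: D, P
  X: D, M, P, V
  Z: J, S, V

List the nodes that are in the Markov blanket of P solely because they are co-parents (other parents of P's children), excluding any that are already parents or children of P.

{D, M}

Children of P: V, X.
  V: D
  X: D, M, V
Excluding nodes already adjacent to P (J, V, X), the co-parent-only contribution is {D, M}.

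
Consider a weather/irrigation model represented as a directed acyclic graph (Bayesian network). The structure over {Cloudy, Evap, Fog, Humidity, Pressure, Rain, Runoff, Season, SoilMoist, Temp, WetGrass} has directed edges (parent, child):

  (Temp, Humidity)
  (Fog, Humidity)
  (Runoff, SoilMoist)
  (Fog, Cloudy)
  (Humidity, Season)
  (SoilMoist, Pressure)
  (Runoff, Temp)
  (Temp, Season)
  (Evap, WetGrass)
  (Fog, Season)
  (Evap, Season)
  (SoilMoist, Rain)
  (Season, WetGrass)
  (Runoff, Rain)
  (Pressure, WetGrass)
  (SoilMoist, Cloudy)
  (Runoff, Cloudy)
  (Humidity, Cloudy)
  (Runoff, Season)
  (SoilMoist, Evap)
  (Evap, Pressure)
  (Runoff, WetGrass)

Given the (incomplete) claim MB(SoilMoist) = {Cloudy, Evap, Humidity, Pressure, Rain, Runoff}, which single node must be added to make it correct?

Fog

A node's Markov blanket = Pa ∪ Ch ∪ (parents of Ch other than the node itself).
SoilMoist's parents: Runoff.
SoilMoist's children: Cloudy, Evap, Pressure, Rain.
Other parents of SoilMoist's children:
  Evap has no other parent.
  Cloudy's other parents are Fog, Humidity, Runoff.
  Pressure's other parent is Evap.
  Rain also has parent Runoff.
MB(SoilMoist) = {Cloudy, Evap, Fog, Humidity, Pressure, Rain, Runoff}.
Comparing with the claimed set, Fog is missing.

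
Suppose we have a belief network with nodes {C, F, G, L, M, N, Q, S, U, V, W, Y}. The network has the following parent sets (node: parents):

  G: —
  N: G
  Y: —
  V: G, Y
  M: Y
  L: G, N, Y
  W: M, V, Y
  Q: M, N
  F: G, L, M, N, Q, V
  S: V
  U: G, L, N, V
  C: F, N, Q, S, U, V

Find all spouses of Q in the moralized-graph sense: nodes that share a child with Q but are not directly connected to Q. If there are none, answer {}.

Children of Q: C, F.
  F's other parents are G, L, M, N, V.
  parents(C) \ {Q} = {F, N, S, U, V}.
Excluding nodes already adjacent to Q (C, F, M, N), the co-parent-only contribution is {G, L, S, U, V}.

{G, L, S, U, V}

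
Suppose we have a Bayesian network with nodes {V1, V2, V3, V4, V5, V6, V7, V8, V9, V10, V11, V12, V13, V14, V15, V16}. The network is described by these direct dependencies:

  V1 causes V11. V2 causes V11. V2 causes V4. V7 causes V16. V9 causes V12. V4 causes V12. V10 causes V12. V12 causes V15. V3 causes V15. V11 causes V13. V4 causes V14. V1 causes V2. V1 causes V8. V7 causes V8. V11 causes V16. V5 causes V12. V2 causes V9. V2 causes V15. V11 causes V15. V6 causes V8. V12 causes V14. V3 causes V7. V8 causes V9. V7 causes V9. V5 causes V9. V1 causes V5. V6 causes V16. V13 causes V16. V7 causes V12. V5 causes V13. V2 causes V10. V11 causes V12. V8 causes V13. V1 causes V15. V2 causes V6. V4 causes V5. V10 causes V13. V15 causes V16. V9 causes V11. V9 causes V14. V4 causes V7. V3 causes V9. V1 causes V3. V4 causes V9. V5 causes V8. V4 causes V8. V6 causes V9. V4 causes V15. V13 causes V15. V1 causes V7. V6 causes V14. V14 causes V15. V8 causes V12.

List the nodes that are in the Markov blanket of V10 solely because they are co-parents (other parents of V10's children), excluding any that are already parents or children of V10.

Children of V10: V12, V13.
  V12's other parents are V4, V5, V7, V8, V9, V11.
  V13's other parents are V5, V8, V11.
Excluding nodes already adjacent to V10 (V2, V12, V13), the co-parent-only contribution is {V4, V5, V7, V8, V9, V11}.

{V4, V5, V7, V8, V9, V11}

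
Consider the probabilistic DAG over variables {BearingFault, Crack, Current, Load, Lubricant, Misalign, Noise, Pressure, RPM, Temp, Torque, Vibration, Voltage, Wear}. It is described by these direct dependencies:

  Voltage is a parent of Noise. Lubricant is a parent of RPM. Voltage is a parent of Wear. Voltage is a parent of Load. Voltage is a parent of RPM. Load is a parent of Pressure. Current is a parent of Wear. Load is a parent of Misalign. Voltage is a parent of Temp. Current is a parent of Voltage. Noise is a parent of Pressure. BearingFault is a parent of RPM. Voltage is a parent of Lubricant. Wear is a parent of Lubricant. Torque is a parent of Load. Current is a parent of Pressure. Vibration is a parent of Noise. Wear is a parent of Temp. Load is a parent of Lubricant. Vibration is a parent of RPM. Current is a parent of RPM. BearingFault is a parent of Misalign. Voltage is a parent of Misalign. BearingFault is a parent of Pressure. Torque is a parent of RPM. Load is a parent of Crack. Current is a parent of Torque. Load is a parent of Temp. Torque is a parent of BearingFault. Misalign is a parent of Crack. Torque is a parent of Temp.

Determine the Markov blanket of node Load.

{BearingFault, Crack, Current, Lubricant, Misalign, Noise, Pressure, Temp, Torque, Voltage, Wear}

The Markov blanket of a node is its parents, its children, and the other parents of its children.
Parents of Load: Torque, Voltage.
Children of Load: Crack, Lubricant, Misalign, Pressure, Temp.
Parents of each child, excluding Load:
  Misalign: BearingFault, Voltage
  Pressure: BearingFault, Current, Noise
  Crack: Misalign
  Temp: Torque, Voltage, Wear
  Lubricant: Voltage, Wear
Union: {Torque, Voltage} ∪ {Crack, Lubricant, Misalign, Pressure, Temp} ∪ {BearingFault, Current, Misalign, Noise, Torque, Voltage, Wear} = {BearingFault, Crack, Current, Lubricant, Misalign, Noise, Pressure, Temp, Torque, Voltage, Wear}.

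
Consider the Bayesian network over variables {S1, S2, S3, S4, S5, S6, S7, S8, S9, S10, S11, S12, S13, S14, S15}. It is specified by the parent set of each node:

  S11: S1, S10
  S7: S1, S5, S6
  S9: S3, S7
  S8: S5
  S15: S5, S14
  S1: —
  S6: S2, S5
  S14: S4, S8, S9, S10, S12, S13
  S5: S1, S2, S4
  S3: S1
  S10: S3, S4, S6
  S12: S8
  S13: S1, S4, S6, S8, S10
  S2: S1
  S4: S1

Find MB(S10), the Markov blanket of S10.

{S1, S3, S4, S6, S8, S9, S11, S12, S13, S14}

The Markov blanket of a node is its parents, its children, and the other parents of its children.
S10's parents: S3, S4, S6.
Ch(S10) = {S11, S13, S14}.
For each child, the remaining parents (spouses of S10):
  S11: S1
  S13: S1, S4, S6, S8
  S14: S4, S8, S9, S12, S13
Union: {S3, S4, S6} ∪ {S11, S13, S14} ∪ {S1, S4, S6, S8, S9, S12, S13} = {S1, S3, S4, S6, S8, S9, S11, S12, S13, S14}.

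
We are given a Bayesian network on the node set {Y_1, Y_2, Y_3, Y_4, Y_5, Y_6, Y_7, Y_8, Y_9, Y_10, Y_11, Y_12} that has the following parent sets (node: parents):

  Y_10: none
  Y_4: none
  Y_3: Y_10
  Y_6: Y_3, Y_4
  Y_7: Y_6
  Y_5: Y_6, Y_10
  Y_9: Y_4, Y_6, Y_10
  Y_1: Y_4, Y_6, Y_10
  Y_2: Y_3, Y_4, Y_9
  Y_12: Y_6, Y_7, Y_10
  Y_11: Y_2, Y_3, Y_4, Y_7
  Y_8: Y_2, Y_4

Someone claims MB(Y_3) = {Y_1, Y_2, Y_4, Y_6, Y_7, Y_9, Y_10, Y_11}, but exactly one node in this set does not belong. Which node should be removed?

Y_3 has children Y_2, Y_6, Y_11.
Y_3 has parent Y_10.
For each child, the remaining parents (spouses of Y_3):
  Y_6: Y_4
  Y_2: Y_4, Y_9
  Y_11: Y_2, Y_4, Y_7
MB(Y_3) = {Y_2, Y_4, Y_6, Y_7, Y_9, Y_10, Y_11}.
Y_1 is neither a parent, child, nor co-parent of Y_3, so it does not belong.

Y_1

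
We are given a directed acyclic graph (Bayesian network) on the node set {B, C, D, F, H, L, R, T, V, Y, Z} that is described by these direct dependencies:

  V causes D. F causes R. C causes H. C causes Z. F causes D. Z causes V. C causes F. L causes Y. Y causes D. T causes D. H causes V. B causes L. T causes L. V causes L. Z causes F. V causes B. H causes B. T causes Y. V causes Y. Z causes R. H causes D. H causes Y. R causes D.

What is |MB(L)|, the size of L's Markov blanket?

5

L has child Y.
L's parents: B, T, V.
Co-parents of L (other parents of its children):
  Y: H, T, V
MB(L) = {B, H, T, V, Y}, which has 5 nodes.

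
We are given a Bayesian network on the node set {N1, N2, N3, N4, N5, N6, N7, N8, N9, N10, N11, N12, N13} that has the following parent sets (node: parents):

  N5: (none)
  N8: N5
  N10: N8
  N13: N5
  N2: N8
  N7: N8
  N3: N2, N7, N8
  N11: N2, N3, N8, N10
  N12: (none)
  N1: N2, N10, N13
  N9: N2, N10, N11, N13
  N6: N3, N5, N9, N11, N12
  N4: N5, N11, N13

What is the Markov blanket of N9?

{N2, N3, N5, N6, N10, N11, N12, N13}

N9 has parents N2, N10, N11, N13.
Ch(N9) = {N6}.
Co-parents of N9 (other parents of its children):
  parents(N6) \ {N9} = {N3, N5, N11, N12}.
So the Markov blanket of N9 is {N2, N3, N5, N6, N10, N11, N12, N13}.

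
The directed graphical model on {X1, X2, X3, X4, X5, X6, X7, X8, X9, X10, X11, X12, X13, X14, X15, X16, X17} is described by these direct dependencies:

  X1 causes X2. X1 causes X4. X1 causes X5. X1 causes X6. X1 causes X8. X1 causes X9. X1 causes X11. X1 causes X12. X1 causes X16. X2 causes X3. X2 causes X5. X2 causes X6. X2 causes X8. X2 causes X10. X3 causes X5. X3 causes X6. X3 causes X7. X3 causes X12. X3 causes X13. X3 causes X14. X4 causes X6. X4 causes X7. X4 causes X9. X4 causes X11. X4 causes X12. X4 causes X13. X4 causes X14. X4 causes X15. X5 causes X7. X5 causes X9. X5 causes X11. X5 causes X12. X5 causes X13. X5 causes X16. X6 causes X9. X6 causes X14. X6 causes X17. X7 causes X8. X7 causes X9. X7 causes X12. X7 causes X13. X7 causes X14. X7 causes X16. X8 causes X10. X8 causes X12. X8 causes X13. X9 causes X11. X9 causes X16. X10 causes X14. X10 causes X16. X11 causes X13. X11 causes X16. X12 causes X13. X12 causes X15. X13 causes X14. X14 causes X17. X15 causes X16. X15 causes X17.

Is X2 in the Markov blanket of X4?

Yes

X2 is a co-parent of X4: both are parents of X6.
So X2 ∈ MB(X4).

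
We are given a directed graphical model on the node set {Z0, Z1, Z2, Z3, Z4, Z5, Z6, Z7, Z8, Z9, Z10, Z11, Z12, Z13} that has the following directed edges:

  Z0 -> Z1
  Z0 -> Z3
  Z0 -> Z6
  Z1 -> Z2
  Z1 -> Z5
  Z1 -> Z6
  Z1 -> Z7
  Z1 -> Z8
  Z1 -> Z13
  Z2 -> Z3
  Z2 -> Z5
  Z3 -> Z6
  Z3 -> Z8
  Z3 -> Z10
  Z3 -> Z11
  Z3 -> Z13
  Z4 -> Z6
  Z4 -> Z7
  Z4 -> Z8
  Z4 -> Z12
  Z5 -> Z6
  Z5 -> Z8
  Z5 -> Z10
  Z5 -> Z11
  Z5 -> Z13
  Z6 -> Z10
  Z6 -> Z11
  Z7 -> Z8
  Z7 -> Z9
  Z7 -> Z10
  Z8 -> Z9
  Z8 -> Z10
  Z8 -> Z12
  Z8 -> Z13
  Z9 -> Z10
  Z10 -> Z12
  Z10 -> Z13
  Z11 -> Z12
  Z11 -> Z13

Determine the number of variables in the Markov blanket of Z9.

6

Z9's children: Z10.
Z9's parents: Z7, Z8.
For each child, the remaining parents (spouses of Z9):
  Z10: Z3, Z5, Z6, Z7, Z8
MB(Z9) = {Z3, Z5, Z6, Z7, Z8, Z10}, which has 6 nodes.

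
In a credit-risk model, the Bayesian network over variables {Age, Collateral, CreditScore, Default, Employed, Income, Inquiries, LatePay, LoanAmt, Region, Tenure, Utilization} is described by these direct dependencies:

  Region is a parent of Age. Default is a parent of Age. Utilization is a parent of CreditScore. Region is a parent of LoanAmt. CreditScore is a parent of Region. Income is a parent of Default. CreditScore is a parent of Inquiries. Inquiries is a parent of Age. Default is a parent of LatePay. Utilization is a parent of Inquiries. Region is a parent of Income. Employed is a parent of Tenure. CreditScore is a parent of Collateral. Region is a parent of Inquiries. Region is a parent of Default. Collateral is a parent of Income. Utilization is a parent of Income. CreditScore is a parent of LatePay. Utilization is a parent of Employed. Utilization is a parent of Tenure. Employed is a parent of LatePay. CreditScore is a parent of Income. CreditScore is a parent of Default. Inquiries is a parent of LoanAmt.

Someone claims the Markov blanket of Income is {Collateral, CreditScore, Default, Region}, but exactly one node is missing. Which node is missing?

Utilization

The Markov blanket of a node is its parents, its children, and the other parents of its children.
Income has parents Collateral, CreditScore, Region, Utilization.
Children of Income: Default.
Other parents of Income's children:
  Default's other parents are CreditScore, Region.
MB(Income) = {Collateral, CreditScore, Default, Region, Utilization}.
Comparing with the claimed set, Utilization is missing.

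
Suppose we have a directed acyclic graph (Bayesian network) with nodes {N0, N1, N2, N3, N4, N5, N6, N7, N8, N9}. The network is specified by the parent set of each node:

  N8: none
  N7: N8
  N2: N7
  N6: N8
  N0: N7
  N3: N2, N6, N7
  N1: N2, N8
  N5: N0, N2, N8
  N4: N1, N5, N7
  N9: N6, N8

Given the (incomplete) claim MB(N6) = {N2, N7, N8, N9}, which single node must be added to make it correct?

A node's Markov blanket = Pa ∪ Ch ∪ (parents of Ch other than the node itself).
N6's parents: N8.
Ch(N6) = {N3, N9}.
Parents of each child, excluding N6:
  N3's other parents are N2, N7.
  N9 also has parent N8.
MB(N6) = {N2, N3, N7, N8, N9}.
Comparing with the claimed set, N3 is missing.

N3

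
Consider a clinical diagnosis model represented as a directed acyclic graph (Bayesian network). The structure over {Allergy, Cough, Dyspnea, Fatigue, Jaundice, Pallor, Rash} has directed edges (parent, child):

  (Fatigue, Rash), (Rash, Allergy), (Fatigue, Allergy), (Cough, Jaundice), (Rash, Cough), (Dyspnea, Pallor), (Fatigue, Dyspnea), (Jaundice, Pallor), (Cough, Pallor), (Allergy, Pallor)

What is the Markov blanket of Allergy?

{Cough, Dyspnea, Fatigue, Jaundice, Pallor, Rash}

Allergy has parents Fatigue, Rash.
Ch(Allergy) = {Pallor}.
Parents of each child, excluding Allergy:
  Pallor also has parents Cough, Dyspnea, Jaundice.
Union: {Fatigue, Rash} ∪ {Pallor} ∪ {Cough, Dyspnea, Jaundice} = {Cough, Dyspnea, Fatigue, Jaundice, Pallor, Rash}.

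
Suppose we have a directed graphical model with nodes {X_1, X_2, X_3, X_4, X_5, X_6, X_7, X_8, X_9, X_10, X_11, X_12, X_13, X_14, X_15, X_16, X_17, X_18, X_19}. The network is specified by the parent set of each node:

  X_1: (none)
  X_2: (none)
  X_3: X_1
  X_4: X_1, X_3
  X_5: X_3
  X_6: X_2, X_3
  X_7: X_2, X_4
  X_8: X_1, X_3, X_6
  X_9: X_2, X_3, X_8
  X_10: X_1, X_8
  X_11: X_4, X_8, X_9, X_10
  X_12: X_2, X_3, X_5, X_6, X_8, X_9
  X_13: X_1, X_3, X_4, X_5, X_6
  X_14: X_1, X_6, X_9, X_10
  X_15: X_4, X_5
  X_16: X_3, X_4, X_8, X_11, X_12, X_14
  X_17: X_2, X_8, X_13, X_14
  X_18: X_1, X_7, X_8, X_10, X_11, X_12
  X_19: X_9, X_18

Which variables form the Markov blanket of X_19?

Parents of X_19: X_9, X_18.
Children of X_19: none.
X_19 has no children, so there are no co-parents.
Taking the union gives {X_9, X_18}.

{X_9, X_18}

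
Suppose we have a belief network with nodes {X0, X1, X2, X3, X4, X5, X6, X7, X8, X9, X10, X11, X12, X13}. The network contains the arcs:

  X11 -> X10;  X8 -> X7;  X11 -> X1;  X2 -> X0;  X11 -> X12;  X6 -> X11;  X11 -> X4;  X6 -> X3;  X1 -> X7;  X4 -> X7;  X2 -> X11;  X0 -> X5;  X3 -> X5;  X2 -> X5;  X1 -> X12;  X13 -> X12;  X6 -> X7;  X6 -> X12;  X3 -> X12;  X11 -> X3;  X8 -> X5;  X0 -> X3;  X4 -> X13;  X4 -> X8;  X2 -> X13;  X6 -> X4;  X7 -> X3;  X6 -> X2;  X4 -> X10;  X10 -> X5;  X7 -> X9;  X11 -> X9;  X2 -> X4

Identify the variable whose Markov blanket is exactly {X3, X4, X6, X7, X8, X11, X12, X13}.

X1

The target node must have every member of {X3, X4, X6, X7, X8, X11, X12, X13} as a parent, child, or co-parent, and no others.
Parents of X1: X11; children: X7, X12; co-parents: X3, X4, X6, X8, X11, X13.
These exactly cover the given set, so the node is X1.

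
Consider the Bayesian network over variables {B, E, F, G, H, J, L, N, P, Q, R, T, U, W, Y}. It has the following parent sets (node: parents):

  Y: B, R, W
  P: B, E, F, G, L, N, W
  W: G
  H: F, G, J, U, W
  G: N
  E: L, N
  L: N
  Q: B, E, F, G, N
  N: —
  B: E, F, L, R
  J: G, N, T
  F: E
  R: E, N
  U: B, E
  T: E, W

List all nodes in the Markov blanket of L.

{B, E, F, G, N, P, R, W}

A node's Markov blanket = Pa ∪ Ch ∪ (parents of Ch other than the node itself).
Pa(L) = {N}.
Children of L: B, E, P.
For each child, the remaining parents (spouses of L):
  parents(E) \ {L} = {N}.
  B also has parents E, F, R.
  parents(P) \ {L} = {B, E, F, G, N, W}.
Union: {N} ∪ {B, E, P} ∪ {B, E, F, G, N, R, W} = {B, E, F, G, N, P, R, W}.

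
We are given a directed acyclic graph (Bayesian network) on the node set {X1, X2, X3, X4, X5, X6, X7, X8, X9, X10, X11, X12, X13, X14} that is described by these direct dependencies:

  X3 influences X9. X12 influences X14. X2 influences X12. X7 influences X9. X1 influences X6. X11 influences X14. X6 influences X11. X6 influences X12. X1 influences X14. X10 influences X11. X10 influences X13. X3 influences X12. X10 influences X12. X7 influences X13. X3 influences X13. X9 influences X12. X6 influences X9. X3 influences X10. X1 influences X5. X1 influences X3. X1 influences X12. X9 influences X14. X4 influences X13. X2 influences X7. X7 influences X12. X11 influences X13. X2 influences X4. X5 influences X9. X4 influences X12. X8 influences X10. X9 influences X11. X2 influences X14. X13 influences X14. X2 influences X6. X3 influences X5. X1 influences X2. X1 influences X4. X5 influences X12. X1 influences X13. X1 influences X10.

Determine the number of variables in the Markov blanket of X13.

10

A node's Markov blanket = Pa ∪ Ch ∪ (parents of Ch other than the node itself).
Ch(X13) = {X14}.
X13's parents: X1, X3, X4, X7, X10, X11.
Other parents of X13's children:
  X14's other parents are X1, X2, X9, X11, X12.
MB(X13) = {X1, X2, X3, X4, X7, X9, X10, X11, X12, X14}, which has 10 nodes.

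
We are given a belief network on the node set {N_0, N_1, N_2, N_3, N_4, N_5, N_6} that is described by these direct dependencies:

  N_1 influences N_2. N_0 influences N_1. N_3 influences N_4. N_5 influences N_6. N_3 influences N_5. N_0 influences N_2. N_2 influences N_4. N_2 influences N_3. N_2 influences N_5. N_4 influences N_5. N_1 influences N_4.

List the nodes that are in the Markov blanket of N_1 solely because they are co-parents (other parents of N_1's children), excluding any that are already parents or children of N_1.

Children of N_1: N_2, N_4.
  parents(N_2) \ {N_1} = {N_0}.
  parents(N_4) \ {N_1} = {N_2, N_3}.
Excluding nodes already adjacent to N_1 (N_0, N_2, N_4), the co-parent-only contribution is {N_3}.

{N_3}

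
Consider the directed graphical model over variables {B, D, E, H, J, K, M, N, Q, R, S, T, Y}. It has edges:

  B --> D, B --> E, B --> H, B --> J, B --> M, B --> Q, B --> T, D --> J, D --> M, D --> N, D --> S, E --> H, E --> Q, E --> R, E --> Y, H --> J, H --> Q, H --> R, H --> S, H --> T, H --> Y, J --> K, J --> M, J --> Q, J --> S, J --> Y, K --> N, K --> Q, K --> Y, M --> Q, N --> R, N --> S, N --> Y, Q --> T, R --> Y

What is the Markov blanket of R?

{E, H, J, K, N, Y}

Pa(R) = {E, H, N}.
Children of R: Y.
Co-parents of R (other parents of its children):
  parents(Y) \ {R} = {E, H, J, K, N}.
Taking the union gives {E, H, J, K, N, Y}.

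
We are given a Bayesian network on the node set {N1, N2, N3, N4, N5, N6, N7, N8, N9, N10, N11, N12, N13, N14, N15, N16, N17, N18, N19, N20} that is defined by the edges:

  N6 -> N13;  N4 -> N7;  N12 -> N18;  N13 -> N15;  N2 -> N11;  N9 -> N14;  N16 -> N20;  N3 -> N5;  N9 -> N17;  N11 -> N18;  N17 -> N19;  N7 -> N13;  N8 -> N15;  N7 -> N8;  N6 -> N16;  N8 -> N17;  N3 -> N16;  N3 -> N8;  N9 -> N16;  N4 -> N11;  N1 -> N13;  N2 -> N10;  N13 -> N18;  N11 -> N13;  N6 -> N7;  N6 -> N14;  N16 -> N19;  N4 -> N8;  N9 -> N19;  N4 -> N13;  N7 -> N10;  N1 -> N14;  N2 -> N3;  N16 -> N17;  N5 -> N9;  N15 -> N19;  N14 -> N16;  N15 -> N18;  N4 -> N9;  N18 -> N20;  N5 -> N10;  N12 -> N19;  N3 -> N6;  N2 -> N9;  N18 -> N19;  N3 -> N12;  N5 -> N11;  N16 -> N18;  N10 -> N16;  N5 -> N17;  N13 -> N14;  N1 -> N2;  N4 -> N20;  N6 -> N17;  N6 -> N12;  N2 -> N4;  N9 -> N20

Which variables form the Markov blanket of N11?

{N1, N2, N4, N5, N6, N7, N12, N13, N15, N16, N18}

N11 has children N13, N18.
N11 has parents N2, N4, N5.
Other parents of N11's children:
  N13 also has parents N1, N4, N6, N7.
  parents(N18) \ {N11} = {N12, N13, N15, N16}.
MB(N11) = {N1, N2, N4, N5, N6, N7, N12, N13, N15, N16, N18}.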